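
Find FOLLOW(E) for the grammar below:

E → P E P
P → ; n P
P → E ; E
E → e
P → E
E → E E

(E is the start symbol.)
To compute FOLLOW(E), find every occurrence of E on a right-hand side N → α E β: add FIRST(β) \ {ε}, and if β is empty or nullable also add FOLLOW(N). Iterate to a fixed point.

E is the start symbol, so $ ∈ FOLLOW(E).
In E → P E P: E is followed by P, add FIRST(P) \ {ε} = { ';', 'e' }
In P → E ; E: E is followed by ';' E, add FIRST(';' E) \ {ε} = { ';' }
In P → E ; E: E is at the end, add FOLLOW(P)
In P → E: E is at the end, add FOLLOW(P)
In E → E E: E is followed by E, add FIRST(E) \ {ε} = { ';', 'e' }
In E → E E: E is at the end; this adds FOLLOW(E) to itself — nothing new

The FOLLOW sets referred to above (computed the same way, to a fixed point):
  FOLLOW(P) = { $, ';', 'e' }

Taking the union: FOLLOW(E) = { $, ';', 'e' }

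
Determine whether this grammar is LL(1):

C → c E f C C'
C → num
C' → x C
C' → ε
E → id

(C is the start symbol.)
No. Predict set conflict for C': { 'x' }

Relevant sets:
  FOLLOW(C') = { $, 'x' }

For C:
  PREDICT(C → c E f C C') = { 'c' }
  PREDICT(C → num) = { 'num' }
For C':
  PREDICT(C' → x C) = { 'x' }
  PREDICT(C' → ε) = { $, 'x' }
E has a single production, so nothing to check there.

Conflict found: Predict set conflict for C': { 'x' }
The grammar is NOT LL(1).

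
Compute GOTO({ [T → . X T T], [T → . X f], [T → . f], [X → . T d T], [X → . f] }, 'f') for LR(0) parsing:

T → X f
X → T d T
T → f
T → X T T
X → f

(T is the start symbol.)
GOTO(I, 'f') = CLOSURE({ [A → αX.β] : [A → α.Xβ] ∈ I, X = 'f' })

Items with dot before 'f', with the dot advanced:
  [T → . f] → [T → f .]
  [X → . f] → [X → f .]
Closure adds nothing (no advanced item has the dot before a non-terminal).

GOTO = { [T → f .], [X → f .] }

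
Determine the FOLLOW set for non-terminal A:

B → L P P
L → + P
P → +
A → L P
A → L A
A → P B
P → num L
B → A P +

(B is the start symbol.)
To compute FOLLOW(A), find every occurrence of A on a right-hand side N → α A β: add FIRST(β) \ {ε}, and if β is empty or nullable also add FOLLOW(N). Iterate to a fixed point.

In A → L A: A is at the end; this adds FOLLOW(A) to itself — nothing new
In B → A P +: A is followed by P '+', add FIRST(P '+') \ {ε} = { '+', 'num' }

Taking the union: FOLLOW(A) = { '+', 'num' }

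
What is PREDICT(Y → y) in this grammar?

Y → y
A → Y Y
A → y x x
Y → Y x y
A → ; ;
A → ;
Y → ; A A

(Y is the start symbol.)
{ 'y' }

PREDICT(Y → y) = (FIRST(RHS) \ {ε}) ∪ (FOLLOW(Y) if ε ∈ FIRST(RHS), i.e. RHS ⇒* ε)
FIRST(y) = { 'y' }
ε ∉ FIRST(y), so FOLLOW(Y) is not added.
PREDICT(Y → y) = { 'y' }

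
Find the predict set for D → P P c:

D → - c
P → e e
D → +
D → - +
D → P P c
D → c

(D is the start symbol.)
PREDICT(D → P P c) = (FIRST(RHS) \ {ε}) ∪ (FOLLOW(D) if ε ∈ FIRST(RHS), i.e. RHS ⇒* ε)
FIRST(P) = { 'e' }
FIRST(P P c) = { 'e' }
ε ∉ FIRST(P P c), so FOLLOW(D) is not added.
PREDICT(D → P P c) = { 'e' }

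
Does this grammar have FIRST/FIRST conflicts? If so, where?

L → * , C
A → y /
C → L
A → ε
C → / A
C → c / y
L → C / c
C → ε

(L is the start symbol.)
Yes. L → '*' ',' C / L → C '/' c on { '*' }; C → L / C → '/' A on { '/' }; C → L / C → c '/' y on { 'c' }

A FIRST/FIRST conflict occurs when two productions N → α and N → β for the same non-terminal have FIRST(α) ∩ FIRST(β) ≠ ∅ (with ε ∈ FIRST of a nullable right-hand side, so two nullable alternatives also conflict).

FIRST sets of the non-terminals at (or reachable through a nullable prefix from) the front of some alternative:
  FIRST(C) = { '*', '/', 'c', ε }
  FIRST(L) = { '*', '/', 'c' }

Productions for L:
  L → * , C: FIRST = { '*' }
  L → C / c: FIRST = { '*', '/', 'c' }
Productions for A:
  A → y /: FIRST = { 'y' }
  A → ε: FIRST = { ε }
Productions for C:
  C → L: FIRST = { '*', '/', 'c' }
  C → / A: FIRST = { '/' }
  C → c / y: FIRST = { 'c' }
  C → ε: FIRST = { ε }

Conflict for L: L → * , C and L → C / c
  Overlap: { '*' }
Conflict for C: C → L and C → / A
  Overlap: { '/' }
Conflict for C: C → L and C → c / y
  Overlap: { 'c' }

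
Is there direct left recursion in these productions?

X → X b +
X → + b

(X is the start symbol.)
Direct left recursion occurs when N → N α for some non-terminal N (the right-hand side begins with the left-hand side itself).

X → X b +: LEFT RECURSIVE (starts with X)
X → + b: starts with '+'

The grammar has direct left recursion on: X.

Answer: Yes, X is left-recursive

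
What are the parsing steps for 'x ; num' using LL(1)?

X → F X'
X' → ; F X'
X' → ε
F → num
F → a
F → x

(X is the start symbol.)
Stack is shown with the top on the left.

Stack     Input      Action
---------------------------
X $       x ; num $  output X → F X'
F X' $    x ; num $  output F → x
x X' $    x ; num $  match 'x'
X' $      ; num $    output X' → ; F X'
; F X' $  ; num $    match ';'
F X' $    num $      output F → num
num X' $  num $      match 'num'
X' $      $          output X' → ε
$         $          accept

The string is accepted.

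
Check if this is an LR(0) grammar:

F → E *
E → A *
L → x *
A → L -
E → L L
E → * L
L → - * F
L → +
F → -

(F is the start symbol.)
Augment with F' → F and build the canonical LR(0) collection (I0 = CLOSURE({[F' → . F]}), then GOTO on every symbol after a dot until no new states appear). It has 18 states:
  I0: { [A → . L -], [E → . * L], [E → . A *], [E → . L L], [F → . -], [F → . E *], [F' → . F], [L → . +], [L → . - * F], [L → . x *] }  — shift
  I1: { [E → * . L], [L → . +], [L → . - * F], [L → . x *] }  — shift
  I2: { [L → + .] }  — reduce
  I3: { [F → - .], [L → - . * F] }  — shift, reduce
  I4: { [E → A . *] }  — shift
  I5: { [F → E . *] }  — shift
  I6: { [F' → F .] }  — accept
  I7: { [A → L . -], [E → L . L], [L → . +], [L → . - * F], [L → . x *] }  — shift
  I8: { [L → x . *] }  — shift
  I9: { [L → x * .] }  — reduce
  I10: { [A → L - .], [L → - . * F] }  — shift, reduce
  I11: { [E → L L .] }  — reduce
  I12: { [A → . L -], [E → . * L], [E → . A *], [E → . L L], [F → . -], [F → . E *], [L → - * . F], [L → . +], [L → . - * F], [L → . x *] }  — shift
  I13: { [L → - * F .] }  — reduce
  I14: { [F → E * .] }  — reduce
  I15: { [E → A * .] }  — reduce
  I16: { [L → - . * F] }  — shift
  I17: { [E → * L .] }  — reduce

Conflict in state I3:
  Shift-reduce conflict between [F → - .] and [L → - . * F]
So the grammar is NOT LR(0).

Answer: No. Shift-reduce conflict between [F → - .] and [L → - . * F]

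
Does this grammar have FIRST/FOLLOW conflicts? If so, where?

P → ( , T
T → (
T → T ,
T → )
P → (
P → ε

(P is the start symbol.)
A FIRST/FOLLOW conflict occurs when a non-terminal N has a nullable alternative N → β (β ⇒* ε) and another alternative N → α with FIRST(α) ∩ FOLLOW(N) ≠ ∅: on such a lookahead the parser cannot decide between expanding α and letting N vanish via β.

Nullable non-terminals: P.

P: nullable alternative(s) P → ε; FOLLOW(P) = { $ }
  P → ( , T: FIRST \ {ε} = { '(' } — disjoint from FOLLOW(P)
  P → (: FIRST \ {ε} = { '(' } — disjoint from FOLLOW(P)
  P → ε: FIRST \ {ε} = { } — this is the only nullable alternative, skip

T has no nullable alternative, so no FIRST/FOLLOW check is needed there.

No FIRST/FOLLOW conflicts found.

Answer: No FIRST/FOLLOW conflicts.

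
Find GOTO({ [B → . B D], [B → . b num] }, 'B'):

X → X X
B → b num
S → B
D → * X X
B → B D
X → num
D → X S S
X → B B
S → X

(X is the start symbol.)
{ [B → . B D], [B → . b num], [B → B . D], [D → . * X X], [D → . X S S], [X → . B B], [X → . X X], [X → . num] }

GOTO(I, 'B') = CLOSURE({ [A → αX.β] : [A → α.Xβ] ∈ I, X = 'B' })

Items with dot before 'B', with the dot advanced:
  [B → . B D] → [B → B . D]
Closure of the advanced items:
  [B → B . D] has the dot before D: add [D → . * X X], [D → . X S S]
  [D → . X S S] has the dot before X: add [X → . X X], [X → . num], [X → . B B]
  [X → . B B] has the dot before B: add [B → . b num], [B → . B D]

GOTO = { [B → . B D], [B → . b num], [B → B . D], [D → . * X X], [D → . X S S], [X → . B B], [X → . X X], [X → . num] }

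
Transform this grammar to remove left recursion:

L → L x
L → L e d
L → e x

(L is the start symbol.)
L is directly left-recursive. The standard transformation for
  A → A α₁ | ... | A α_m | β₁ | ... | β_n
is
  A  → β₁ A' | ... | β_n A'
  A' → α₁ A' | ... | α_m A' | ε

L → e x becomes L → e x L'
L → L x becomes L' → x L'
L → L e d becomes L' → e d L'
Add L' → ε

Resulting grammar:
L → e x L'
L' → x L'
L' → e d L'
L' → ε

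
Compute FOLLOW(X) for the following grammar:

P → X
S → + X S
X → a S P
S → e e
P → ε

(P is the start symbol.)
{ $, '+', 'e' }

In P → X: X is at the end, add FOLLOW(P)
In S → + X S: X is followed by S, add FIRST(S) \ {ε} = { '+', 'e' }

The FOLLOW sets referred to above (computed the same way, to a fixed point):
  FOLLOW(P) = { $, '+', 'e' }

Taking the union: FOLLOW(X) = { $, '+', 'e' }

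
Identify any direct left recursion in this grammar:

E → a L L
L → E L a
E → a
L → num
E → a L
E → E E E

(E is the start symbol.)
Yes, E is left-recursive

E → a L L: starts with a
L → E L a: starts with E
E → a: starts with a
L → num: starts with num
E → a L: starts with a
E → E E E: LEFT RECURSIVE (starts with E)

The grammar has direct left recursion on: E.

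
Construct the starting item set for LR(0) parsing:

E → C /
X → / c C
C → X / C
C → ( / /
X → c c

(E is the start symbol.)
First, augment the grammar with E' → E
I₀ = CLOSURE({ [E' → . E] }):
  [E' → . E] has the dot before E: add [E → . C /]
  [E → . C /] has the dot before C: add [C → . X / C], [C → . ( / /]
  [C → . X / C] has the dot before X: add [X → . / c C], [X → . c c]
No further items can be added.

I₀ = { [C → . ( / /], [C → . X / C], [E → . C /], [E' → . E], [X → . / c C], [X → . c c] }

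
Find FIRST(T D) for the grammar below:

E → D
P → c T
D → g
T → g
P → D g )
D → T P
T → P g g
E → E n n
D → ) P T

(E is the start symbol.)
FIRST sets of the non-terminals involved (from the grammar, by fixed-point iteration):
  FIRST(T) = { ')', 'c', 'g' }

To compute FIRST(T D), process the symbols left to right:
Symbol T is a non-terminal. Add FIRST(T) \ {ε} = { ')', 'c', 'g' }
T is not nullable (ε ∉ FIRST(T)), so stop here.
FIRST(T D) = { ')', 'c', 'g' }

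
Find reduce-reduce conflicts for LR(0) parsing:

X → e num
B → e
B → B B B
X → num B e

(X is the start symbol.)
A reduce-reduce conflict occurs when an LR(0) state has two complete items [A → α .] and [B → β .] — both call for a reduction, and with no lookahead the parser cannot choose between them.

Augment with X' → X and build the canonical LR(0) collection (I0 = CLOSURE({[X' → . X]}), then GOTO on every symbol after a dot until no new states appear). It has 10 states:
  I0: { [X → . e num], [X → . num B e], [X' → . X] }  — shift
  I1: { [X' → X .] }  — accept
  I2: { [X → e . num] }  — shift
  I3: { [B → . B B B], [B → . e], [X → num . B e] }  — shift
  I4: { [B → . B B B], [B → . e], [B → B . B B], [X → num B . e] }  — shift
  I5: { [B → e .] }  — reduce
  I6: { [B → . B B B], [B → . e], [B → B . B B], [B → B B . B] }  — shift
  I7: { [B → e .], [X → num B e .] }  — 2 reduces
  I8: { [B → . B B B], [B → . e], [B → B . B B], [B → B B . B], [B → B B B .] }  — shift, reduce
  I9: { [X → e num .] }  — reduce

I7 contains complete items [B → e .], [X → num B e .] — reduce-reduce conflict.

Answer: Yes — I7: [B → e .] vs [X → num B e .]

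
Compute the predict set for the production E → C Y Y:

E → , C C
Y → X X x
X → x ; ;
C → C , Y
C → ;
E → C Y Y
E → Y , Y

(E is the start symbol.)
PREDICT(E → C Y Y) = (FIRST(RHS) \ {ε}) ∪ (FOLLOW(E) if ε ∈ FIRST(RHS), i.e. RHS ⇒* ε)
FIRST(C) = { ';' }
FIRST(C Y Y) = { ';' }
ε ∉ FIRST(C Y Y), so FOLLOW(E) is not added.
PREDICT(E → C Y Y) = { ';' }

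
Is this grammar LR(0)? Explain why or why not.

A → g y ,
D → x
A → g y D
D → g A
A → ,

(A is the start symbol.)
Yes, the grammar is LR(0)

Augment with A' → A and build the canonical LR(0) collection (I0 = CLOSURE({[A' → . A]}), then GOTO on every symbol after a dot until no new states appear). It has 10 states:
  I0: { [A → . ,], [A → . g y ,], [A → . g y D], [A' → . A] }  — shift
  I1: { [A → , .] }  — reduce
  I2: { [A' → A .] }  — accept
  I3: { [A → g . y ,], [A → g . y D] }  — shift
  I4: { [A → g y . ,], [A → g y . D], [D → . g A], [D → . x] }  — shift
  I5: { [A → g y , .] }  — reduce
  I6: { [A → g y D .] }  — reduce
  I7: { [A → . ,], [A → . g y ,], [A → . g y D], [D → g . A] }  — shift
  I8: { [D → x .] }  — reduce
  I9: { [D → g A .] }  — reduce

Every state is either a pure shift/goto state or contains exactly one complete item and nothing to shift — no conflicts. The grammar is LR(0).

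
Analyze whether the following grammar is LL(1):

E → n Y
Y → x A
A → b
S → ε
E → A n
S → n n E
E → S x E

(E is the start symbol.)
No. Predict set conflict for E: { 'n' }

Relevant sets:
  FIRST(A) = { 'b' }
  FIRST(S) = { 'n', ε }
  FOLLOW(S) = { 'x' }

For E:
  PREDICT(E → n Y) = { 'n' }
  PREDICT(E → A n) = { 'b' }
  PREDICT(E → S x E) = { 'n', 'x' }
For S:
  PREDICT(S → ε) = { 'x' }
  PREDICT(S → n n E) = { 'n' }
Y, A have a single production, so nothing to check there.

Conflict found: Predict set conflict for E: { 'n' }
The grammar is NOT LL(1).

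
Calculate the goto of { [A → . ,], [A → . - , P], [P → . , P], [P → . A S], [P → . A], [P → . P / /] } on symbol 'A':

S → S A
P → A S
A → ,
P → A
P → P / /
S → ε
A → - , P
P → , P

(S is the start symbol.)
GOTO(I, 'A') = CLOSURE({ [A → αX.β] : [A → α.Xβ] ∈ I, X = 'A' })

Items with dot before 'A', with the dot advanced:
  [P → . A] → [P → A .]
  [P → . A S] → [P → A . S]
Closure of the advanced items:
  [P → A . S] has the dot before S: add [S → . S A], [S → .]

GOTO = { [P → A . S], [P → A .], [S → . S A], [S → .] }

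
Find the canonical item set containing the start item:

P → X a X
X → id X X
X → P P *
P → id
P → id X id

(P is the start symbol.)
First, augment the grammar with P' → P
I₀ = CLOSURE({ [P' → . P] }):
  [P' → . P] has the dot before P: add [P → . X a X], [P → . id], [P → . id X id]
  [P → . X a X] has the dot before X: add [X → . id X X], [X → . P P *]
No further items can be added.

I₀ = { [P → . X a X], [P → . id X id], [P → . id], [P' → . P], [X → . P P *], [X → . id X X] }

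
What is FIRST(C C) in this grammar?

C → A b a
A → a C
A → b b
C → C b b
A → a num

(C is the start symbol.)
{ 'a', 'b' }

FIRST sets of the non-terminals involved (from the grammar, by fixed-point iteration):
  FIRST(C) = { 'a', 'b' }

To compute FIRST(C C), process the symbols left to right:
Symbol C is a non-terminal. Add FIRST(C) \ {ε} = { 'a', 'b' }
C is not nullable (ε ∉ FIRST(C)), so stop here.
FIRST(C C) = { 'a', 'b' }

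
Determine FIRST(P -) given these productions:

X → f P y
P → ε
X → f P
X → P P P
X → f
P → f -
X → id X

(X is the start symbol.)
FIRST sets of the non-terminals involved (from the grammar, by fixed-point iteration):
  FIRST(P) = { 'f', ε }

To compute FIRST(P -), process the symbols left to right:
Symbol P is a non-terminal. Add FIRST(P) \ {ε} = { 'f' }
P is nullable (ε ∈ FIRST(P)), continue to the next symbol.
Symbol - is a terminal. Add '-' and stop.
FIRST(P -) = { '-', 'f' }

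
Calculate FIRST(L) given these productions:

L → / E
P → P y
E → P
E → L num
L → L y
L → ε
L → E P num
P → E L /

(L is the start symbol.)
{ '/', 'num', 'y', ε }

To compute FIRST(L), examine every production with L on the left-hand side, reading each right-hand side left to right until a non-nullable symbol is reached.

FIRST sets of the other non-terminals involved (by the same procedure, iterated to a fixed point):
  FIRST(E) = { '/', 'num', 'y' }

From L → / E:
  - '/' is a terminal: add '/' and stop
From L → L y:
  - L is the symbol being defined: contributes nothing new
    L is nullable, so continue to the next symbol
  - y is a terminal: add 'y' and stop
From L → ε:
  - ε-production, so ε ∈ FIRST(L)
From L → E P num:
  - E is a non-terminal: add FIRST(E) \ {ε} = { '/', 'num', 'y' }
    E is not nullable, so stop

Collecting: FIRST(L) = { '/', 'num', 'y', ε }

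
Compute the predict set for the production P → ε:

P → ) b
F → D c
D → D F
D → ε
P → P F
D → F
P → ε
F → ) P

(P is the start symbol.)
{ $, ')', 'c' }

PREDICT(P → ε) = (FIRST(RHS) \ {ε}) ∪ (FOLLOW(P) if ε ∈ FIRST(RHS), i.e. RHS ⇒* ε)
The right-hand side is ε (FIRST(ε) = { ε }), so the predict set is FOLLOW(P) = { $, ')', 'c' }
PREDICT(P → ε) = { $, ')', 'c' }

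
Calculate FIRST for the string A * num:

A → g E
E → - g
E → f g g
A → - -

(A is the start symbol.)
{ '-', 'g' }

FIRST sets of the non-terminals involved (from the grammar, by fixed-point iteration):
  FIRST(A) = { '-', 'g' }

To compute FIRST(A * num), process the symbols left to right:
Symbol A is a non-terminal. Add FIRST(A) \ {ε} = { '-', 'g' }
A is not nullable (ε ∉ FIRST(A)), so stop here.
FIRST(A * num) = { '-', 'g' }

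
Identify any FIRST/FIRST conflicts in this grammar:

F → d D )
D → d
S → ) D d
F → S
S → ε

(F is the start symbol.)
A FIRST/FIRST conflict occurs when two productions N → α and N → β for the same non-terminal have FIRST(α) ∩ FIRST(β) ≠ ∅ (with ε ∈ FIRST of a nullable right-hand side, so two nullable alternatives also conflict).

FIRST sets of the non-terminals at (or reachable through a nullable prefix from) the front of some alternative:
  FIRST(S) = { ')', ε }

Productions for F:
  F → d D ): FIRST = { 'd' }
  F → S: FIRST = { ')', ε }
Productions for S:
  S → ) D d: FIRST = { ')' }
  S → ε: FIRST = { ε }
D has only one production, so no FIRST/FIRST conflict is possible there.

All alternatives of each non-terminal have pairwise disjoint FIRST sets.

Answer: No FIRST/FIRST conflicts.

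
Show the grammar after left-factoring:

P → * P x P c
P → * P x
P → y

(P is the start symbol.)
P → * P x P'
P' → P c
P' → ε
P → y

Left-factoring transforms A → αβ₁ | αβ₂ into A → αA' and A' → β₁ | β₂
(α is the longest common prefix among the alternatives). Repeat until
no nonterminal has two alternatives with a common prefix.

Round 1: P has alternatives sharing prefix '* P x'. Introduce P': P → * P x P'
  Add: P' → P c
  Add: P' → ε

No remaining common prefixes — done.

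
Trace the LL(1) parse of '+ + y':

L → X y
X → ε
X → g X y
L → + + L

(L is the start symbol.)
LL(1) parsing maintains a stack (initially the start symbol over $) and the input. At each step: if the stack top is a terminal, match it against the current input token; if it is a non-terminal N, replace it with the RHS of M[N, lookahead] (the unique production whose predict set contains the lookahead).

Stack is shown with the top on the left.

Stack    Input    Action
------------------------
L $      + + y $  output L → + + L
+ + L $  + + y $  match '+'
+ L $    + y $    match '+'
L $      y $      output L → X y
X y $    y $      output X → ε
y $      y $      match 'y'
$        $        accept

The string is accepted.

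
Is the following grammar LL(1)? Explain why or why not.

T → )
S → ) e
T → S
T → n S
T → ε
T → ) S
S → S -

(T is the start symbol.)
Relevant sets:
  FIRST(S) = { ')' }
  FOLLOW(T) = { $ }

For T:
  PREDICT(T → ')') = { ')' }
  PREDICT(T → S) = { ')' }
  PREDICT(T → n S) = { 'n' }
  PREDICT(T → ε) = { $ }
  PREDICT(T → ')' S) = { ')' }
For S:
  PREDICT(S → ')' e) = { ')' }
  PREDICT(S → S '-') = { ')' }

Conflict found: Predict set conflict for T: { ')' }
The grammar is NOT LL(1).

Answer: No. Predict set conflict for T: { ')' }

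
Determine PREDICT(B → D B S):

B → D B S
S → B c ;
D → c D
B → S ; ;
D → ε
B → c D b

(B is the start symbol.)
{ 'c' }

PREDICT(B → D B S) = (FIRST(RHS) \ {ε}) ∪ (FOLLOW(B) if ε ∈ FIRST(RHS), i.e. RHS ⇒* ε)
FIRST(D) = { 'c', ε }
FIRST(B) = { 'c' }
FIRST(D B S) = { 'c' }
ε ∉ FIRST(D B S), so FOLLOW(B) is not added.
PREDICT(B → D B S) = { 'c' }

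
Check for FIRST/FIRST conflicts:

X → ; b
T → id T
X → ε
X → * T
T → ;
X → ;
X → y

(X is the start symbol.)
Productions for X:
  X → ; b: FIRST = { ';' }
  X → ε: FIRST = { ε }
  X → * T: FIRST = { '*' }
  X → ;: FIRST = { ';' }
  X → y: FIRST = { 'y' }
Productions for T:
  T → id T: FIRST = { 'id' }
  T → ;: FIRST = { ';' }

Conflict for X: X → ; b and X → ;
  Overlap: { ';' }

Answer: Yes. X → ';' b / X → ';' on { ';' }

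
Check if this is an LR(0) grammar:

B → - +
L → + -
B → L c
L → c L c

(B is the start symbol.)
A grammar is LR(0) if no state in the canonical LR(0) collection has:
  - both a shift item (dot before a terminal) and a complete item (shift-reduce conflict), or
  - two or more complete items (reduce-reduce conflict; the accept item [B' → B .] counts as a complete item here).

Augment with B' → B and build the canonical LR(0) collection (I0 = CLOSURE({[B' → . B]}), then GOTO on every symbol after a dot until no new states appear). It has 11 states:
  I0: { [B → . - +], [B → . L c], [B' → . B], [L → . + -], [L → . c L c] }  — shift
  I1: { [L → + . -] }  — shift
  I2: { [B → - . +] }  — shift
  I3: { [B' → B .] }  — accept
  I4: { [B → L . c] }  — shift
  I5: { [L → . + -], [L → . c L c], [L → c . L c] }  — shift
  I6: { [L → c L . c] }  — shift
  I7: { [L → c L c .] }  — reduce
  I8: { [B → L c .] }  — reduce
  I9: { [B → - + .] }  — reduce
  I10: { [L → + - .] }  — reduce

Every state is either a pure shift/goto state or contains exactly one complete item and nothing to shift — no conflicts. The grammar is LR(0).

Answer: Yes, the grammar is LR(0)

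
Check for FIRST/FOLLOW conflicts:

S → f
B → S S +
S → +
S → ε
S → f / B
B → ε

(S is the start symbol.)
Nullable non-terminals: B, S.
FIRST sets used below: FIRST(S) = { '+', 'f', ε }

B: nullable alternative(s) B → ε; FOLLOW(B) = { $, '+', 'f' }
  B → S S +: FIRST \ {ε} = { '+', 'f' } — overlaps FOLLOW(B) on { '+', 'f' }: CONFLICT
  B → ε: FIRST \ {ε} = { } — this is the only nullable alternative, skip

S: nullable alternative(s) S → ε; FOLLOW(S) = { $, '+', 'f' }
  S → f: FIRST \ {ε} = { 'f' } — overlaps FOLLOW(S) on { 'f' }: CONFLICT
  S → +: FIRST \ {ε} = { '+' } — overlaps FOLLOW(S) on { '+' }: CONFLICT
  S → ε: FIRST \ {ε} = { } — this is the only nullable alternative, skip
  S → f / B: FIRST \ {ε} = { 'f' } — overlaps FOLLOW(S) on { 'f' }: CONFLICT

So the grammar has 4 FIRST/FOLLOW conflicts (marked CONFLICT above).

Answer: Yes. S → f with FOLLOW(S) on { 'f' }; S → '+' with FOLLOW(S) on { '+' }; S → f '/' B with FOLLOW(S) on { 'f' }; B → S S '+' with FOLLOW(B) on { '+', 'f' }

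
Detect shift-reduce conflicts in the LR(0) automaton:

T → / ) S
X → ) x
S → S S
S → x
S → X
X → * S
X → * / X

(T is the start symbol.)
Augment with T' → T and build the canonical LR(0) collection (I0 = CLOSURE({[T' → . T]}), then GOTO on every symbol after a dot until no new states appear). It has 14 states:
  I0: { [T → . / ) S], [T' → . T] }  — shift
  I1: { [T → / . ) S] }  — shift
  I2: { [T' → T .] }  — accept
  I3: { [S → . S S], [S → . X], [S → . x], [T → / ) . S], [X → . ) x], [X → . * / X], [X → . * S] }  — shift
  I4: { [X → ) . x] }  — shift
  I5: { [S → . S S], [S → . X], [S → . x], [X → * . / X], [X → * . S], [X → . ) x], [X → . * / X], [X → . * S] }  — shift
  I6: { [S → . S S], [S → . X], [S → . x], [S → S . S], [T → / ) S .], [X → . ) x], [X → . * / X], [X → . * S] }  — shift, reduce
  I7: { [S → X .] }  — reduce
  I8: { [S → x .] }  — reduce
  I9: { [S → . S S], [S → . X], [S → . x], [S → S . S], [S → S S .], [X → . ) x], [X → . * / X], [X → . * S] }  — shift, reduce
  I10: { [X → * / . X], [X → . ) x], [X → . * / X], [X → . * S] }  — shift
  I11: { [S → . S S], [S → . X], [S → . x], [S → S . S], [X → * S .], [X → . ) x], [X → . * / X], [X → . * S] }  — shift, reduce
  I12: { [X → * / X .] }  — reduce
  I13: { [X → ) x .] }  — reduce

I6 contains reduce item [T → / ) S .] and shift items [S → . x], [X → . ) x], [X → . * / X], [X → . * S] — shift-reduce conflict.
I9 contains reduce item [S → S S .] and shift items [S → . x], [X → . ) x], [X → . * / X], [X → . * S] — shift-reduce conflict.
I11 contains reduce item [X → * S .] and shift items [S → . x], [X → . ) x], [X → . * / X], [X → . * S] — shift-reduce conflict.

Answer: Yes — I6: [T → / ) S .] vs [S → . x]; I9: [S → S S .] vs [S → . x]; I11: [X → * S .] vs [S → . x]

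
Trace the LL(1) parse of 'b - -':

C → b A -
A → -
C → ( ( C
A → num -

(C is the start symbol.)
Stack is shown with the top on the left.

Stack    Input    Action
------------------------
C $      b - - $  output C → b A -
b A - $  b - - $  match 'b'
A - $    - - $    output A → -
- - $    - - $    match '-'
- $      - $      match '-'
$        $        accept

The string is accepted.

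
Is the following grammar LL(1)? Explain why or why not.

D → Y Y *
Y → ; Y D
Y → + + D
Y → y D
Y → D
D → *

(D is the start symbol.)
No. Predict set conflict for D: { '*' }

Relevant sets:
  FIRST(Y) = { '*', '+', ';', 'y' }
  FIRST(D) = { '*', '+', ';', 'y' }

For D:
  PREDICT(D → Y Y '*') = { '*', '+', ';', 'y' }
  PREDICT(D → '*') = { '*' }
For Y:
  PREDICT(Y → ';' Y D) = { ';' }
  PREDICT(Y → '+' '+' D) = { '+' }
  PREDICT(Y → y D) = { 'y' }
  PREDICT(Y → D) = { '*', '+', ';', 'y' }

Conflict found: Predict set conflict for D: { '*' }
The grammar is NOT LL(1).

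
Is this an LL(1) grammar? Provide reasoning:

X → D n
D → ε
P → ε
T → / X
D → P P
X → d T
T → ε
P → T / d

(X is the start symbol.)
A grammar is LL(1) if for each non-terminal N with multiple productions, the predict sets of those productions are pairwise disjoint, where PREDICT(N → α) = (FIRST(α) \ {ε}) ∪ (FOLLOW(N) if α ⇒* ε).

Relevant sets:
  FIRST(D) = { '/', ε }
  FIRST(P) = { '/', ε }
  FIRST(T) = { '/', ε }
  FOLLOW(D) = { 'n' }
  FOLLOW(P) = { '/', 'n' }
  FOLLOW(T) = { $, '/' }

For X:
  PREDICT(X → D n) = { '/', 'n' }
  PREDICT(X → d T) = { 'd' }
For D:
  PREDICT(D → ε) = { 'n' }
  PREDICT(D → P P) = { '/', 'n' }
For P:
  PREDICT(P → ε) = { '/', 'n' }
  PREDICT(P → T '/' d) = { '/' }
For T:
  PREDICT(T → '/' X) = { '/' }
  PREDICT(T → ε) = { $, '/' }

Conflict found: Predict set conflict for D: { 'n' }
The grammar is NOT LL(1).

Answer: No. Predict set conflict for D: { 'n' }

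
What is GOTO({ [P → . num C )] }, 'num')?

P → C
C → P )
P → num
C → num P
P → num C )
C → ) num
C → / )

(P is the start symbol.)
{ [C → . ) num], [C → . / )], [C → . P )], [C → . num P], [P → . C], [P → . num C )], [P → . num], [P → num . C )] }

GOTO(I, 'num') = CLOSURE({ [A → αX.β] : [A → α.Xβ] ∈ I, X = 'num' })

Items with dot before 'num', with the dot advanced:
  [P → . num C )] → [P → num . C )]
Closure of the advanced items:
  [P → num . C )] has the dot before C: add [C → . P )], [C → . num P], [C → . ) num], [C → . / )]
  [C → . P )] has the dot before P: add [P → . C], [P → . num], [P → . num C )]

GOTO = { [C → . ) num], [C → . / )], [C → . P )], [C → . num P], [P → . C], [P → . num C )], [P → . num], [P → num . C )] }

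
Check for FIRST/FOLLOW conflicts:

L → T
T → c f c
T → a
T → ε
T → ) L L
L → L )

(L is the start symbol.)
Yes. L → L ')' with FOLLOW(L) on { ')', 'a', 'c' }; T → c f c with FOLLOW(T) on { 'c' }; T → a with FOLLOW(T) on { 'a' }; T → ')' L L with FOLLOW(T) on { ')' }

A FIRST/FOLLOW conflict occurs when a non-terminal N has a nullable alternative N → β (β ⇒* ε) and another alternative N → α with FIRST(α) ∩ FOLLOW(N) ≠ ∅: on such a lookahead the parser cannot decide between expanding α and letting N vanish via β.

Nullable non-terminals: L, T.
FIRST sets used below: FIRST(T) = { ')', 'a', 'c', ε }, FIRST(L) = { ')', 'a', 'c', ε }

L: nullable alternative(s) L → T; FOLLOW(L) = { $, ')', 'a', 'c' }
  L → T: FIRST \ {ε} = { ')', 'a', 'c' } — this is the only nullable alternative, skip
  L → L ): FIRST \ {ε} = { ')', 'a', 'c' } — overlaps FOLLOW(L) on { ')', 'a', 'c' }: CONFLICT

T: nullable alternative(s) T → ε; FOLLOW(T) = { $, ')', 'a', 'c' }
  T → c f c: FIRST \ {ε} = { 'c' } — overlaps FOLLOW(T) on { 'c' }: CONFLICT
  T → a: FIRST \ {ε} = { 'a' } — overlaps FOLLOW(T) on { 'a' }: CONFLICT
  T → ε: FIRST \ {ε} = { } — this is the only nullable alternative, skip
  T → ) L L: FIRST \ {ε} = { ')' } — overlaps FOLLOW(T) on { ')' }: CONFLICT

So the grammar has 4 FIRST/FOLLOW conflicts (marked CONFLICT above).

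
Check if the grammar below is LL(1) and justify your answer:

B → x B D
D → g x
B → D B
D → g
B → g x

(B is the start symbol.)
A grammar is LL(1) if for each non-terminal N with multiple productions, the predict sets of those productions are pairwise disjoint, where PREDICT(N → α) = (FIRST(α) \ {ε}) ∪ (FOLLOW(N) if α ⇒* ε).

Relevant sets:
  FIRST(D) = { 'g' }

For B:
  PREDICT(B → x B D) = { 'x' }
  PREDICT(B → D B) = { 'g' }
  PREDICT(B → g x) = { 'g' }
For D:
  PREDICT(D → g x) = { 'g' }
  PREDICT(D → g) = { 'g' }

Conflict found: Predict set conflict for B: { 'g' }
The grammar is NOT LL(1).

Answer: No. Predict set conflict for B: { 'g' }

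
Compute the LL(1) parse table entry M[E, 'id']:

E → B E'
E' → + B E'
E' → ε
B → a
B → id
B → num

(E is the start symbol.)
E → B E'

To find M[E, 'id'], we find productions for E where 'id' is in the predict set (PREDICT(N → α) = (FIRST(α) \ {ε}) ∪ (FOLLOW(N) if α ⇒* ε)).

Relevant sets:
  FIRST(B) = { 'a', 'id', 'num' }

E → B E': PREDICT = { 'a', 'id', 'num' }
  'id' is in predict set, so this production goes in M[E, 'id']

M[E, 'id'] = E → B E'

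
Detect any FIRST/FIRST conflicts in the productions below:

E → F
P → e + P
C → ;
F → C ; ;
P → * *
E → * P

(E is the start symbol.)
No FIRST/FIRST conflicts.

FIRST sets of the non-terminals at (or reachable through a nullable prefix from) the front of some alternative:
  FIRST(F) = { ';' }

Productions for E:
  E → F: FIRST = { ';' }
  E → * P: FIRST = { '*' }
Productions for P:
  P → e + P: FIRST = { 'e' }
  P → * *: FIRST = { '*' }
C, F have only one production, so no FIRST/FIRST conflict is possible there.

All alternatives of each non-terminal have pairwise disjoint FIRST sets.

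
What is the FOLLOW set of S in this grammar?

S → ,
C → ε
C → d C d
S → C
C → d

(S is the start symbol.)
{ $ }

S is the start symbol, so $ ∈ FOLLOW(S).
S does not occur on any right-hand side.

Taking the union: FOLLOW(S) = { $ }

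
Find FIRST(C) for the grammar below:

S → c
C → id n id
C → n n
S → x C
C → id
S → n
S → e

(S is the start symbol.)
From C → id n id:
  - id is a terminal: add 'id' and stop
From C → n n:
  - n is a terminal: add 'n' and stop
From C → id:
  - id is a terminal: add 'id' and stop

Collecting: FIRST(C) = { 'id', 'n' }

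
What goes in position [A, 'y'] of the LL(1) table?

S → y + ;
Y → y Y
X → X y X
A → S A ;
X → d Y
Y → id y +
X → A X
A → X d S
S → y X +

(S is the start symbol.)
A → S A ;, A → X d S

To find M[A, 'y'], we find productions for A where 'y' is in the predict set (PREDICT(N → α) = (FIRST(α) \ {ε}) ∪ (FOLLOW(N) if α ⇒* ε)).

Relevant sets:
  FIRST(S) = { 'y' }
  FIRST(X) = { 'd', 'y' }

A → S A ;: PREDICT = { 'y' }
  'y' is in predict set, so this production goes in M[A, 'y']
A → X d S: PREDICT = { 'd', 'y' }
  'y' is in predict set, so this production goes in M[A, 'y']

M[A, 'y'] = A → S A ;, A → X d S  (a multiply-defined cell — the grammar is not LL(1))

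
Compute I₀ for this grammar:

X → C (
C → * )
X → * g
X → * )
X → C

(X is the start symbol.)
First, augment the grammar with X' → X
I₀ = CLOSURE({ [X' → . X] }):
  [X' → . X] has the dot before X: add [X → . C (], [X → . * g], [X → . * )], [X → . C]
  [X → . C (] has the dot before C: add [C → . * )]
No further items can be added.

I₀ = { [C → . * )], [X → . * )], [X → . * g], [X → . C (], [X → . C], [X' → . X] }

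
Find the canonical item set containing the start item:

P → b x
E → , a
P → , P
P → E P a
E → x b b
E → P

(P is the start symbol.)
{ [E → . , a], [E → . P], [E → . x b b], [P → . , P], [P → . E P a], [P → . b x], [P' → . P] }

First, augment the grammar with P' → P
I₀ = CLOSURE({ [P' → . P] }):
  [P' → . P] has the dot before P: add [P → . b x], [P → . , P], [P → . E P a]
  [P → . E P a] has the dot before E: add [E → . , a], [E → . x b b], [E → . P]
No further items can be added.

I₀ = { [E → . , a], [E → . P], [E → . x b b], [P → . , P], [P → . E P a], [P → . b x], [P' → . P] }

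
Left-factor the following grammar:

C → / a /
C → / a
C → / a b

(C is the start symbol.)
Left-factoring transforms A → αβ₁ | αβ₂ into A → αA' and A' → β₁ | β₂
(α is the longest common prefix among the alternatives). Repeat until
no nonterminal has two alternatives with a common prefix.

Round 1: C has alternatives sharing prefix '/ a'. Introduce C': C → / a C'
  Add: C' → /
  Add: C' → ε
  Add: C' → b

No remaining common prefixes — done.

Resulting grammar:
C → / a C'
C' → /
C' → ε
C' → b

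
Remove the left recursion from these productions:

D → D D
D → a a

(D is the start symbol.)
D → a a D'
D' → D D'
D' → ε

D is directly left-recursive. The standard transformation for
  A → A α₁ | ... | A α_m | β₁ | ... | β_n
is
  A  → β₁ A' | ... | β_n A'
  A' → α₁ A' | ... | α_m A' | ε

D → a a becomes D → a a D'
D → D D becomes D' → D D'
Add D' → ε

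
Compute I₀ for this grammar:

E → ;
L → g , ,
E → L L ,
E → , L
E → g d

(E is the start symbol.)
{ [E → . , L], [E → . ;], [E → . L L ,], [E → . g d], [E' → . E], [L → . g , ,] }

First, augment the grammar with E' → E
I₀ = CLOSURE({ [E' → . E] }):
  [E' → . E] has the dot before E: add [E → . ;], [E → . L L ,], [E → . , L], [E → . g d]
  [E → . L L ,] has the dot before L: add [L → . g , ,]
No further items can be added.

I₀ = { [E → . , L], [E → . ;], [E → . L L ,], [E → . g d], [E' → . E], [L → . g , ,] }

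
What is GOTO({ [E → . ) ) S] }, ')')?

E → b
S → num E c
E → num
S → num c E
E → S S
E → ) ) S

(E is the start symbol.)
GOTO(I, ')') = CLOSURE({ [A → αX.β] : [A → α.Xβ] ∈ I, X = ')' })

Items with dot before ')', with the dot advanced:
  [E → . ) ) S] → [E → ) . ) S]
Closure adds nothing (no advanced item has the dot before a non-terminal).

GOTO = { [E → ) . ) S] }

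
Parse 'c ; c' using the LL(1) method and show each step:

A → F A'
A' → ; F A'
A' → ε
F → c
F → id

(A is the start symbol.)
Stack is shown with the top on the left.

Stack     Input    Action
-------------------------
A $       c ; c $  output A → F A'
F A' $    c ; c $  output F → c
c A' $    c ; c $  match 'c'
A' $      ; c $    output A' → ; F A'
; F A' $  ; c $    match ';'
F A' $    c $      output F → c
c A' $    c $      match 'c'
A' $      $        output A' → ε
$         $        accept

The string is accepted.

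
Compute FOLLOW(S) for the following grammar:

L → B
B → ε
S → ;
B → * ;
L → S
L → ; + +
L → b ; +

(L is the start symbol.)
To compute FOLLOW(S), find every occurrence of S on a right-hand side N → α S β: add FIRST(β) \ {ε}, and if β is empty or nullable also add FOLLOW(N). Iterate to a fixed point.

In L → S: S is at the end, add FOLLOW(L)

The FOLLOW sets referred to above (computed the same way, to a fixed point):
  FOLLOW(L) = { $ }

Taking the union: FOLLOW(S) = { $ }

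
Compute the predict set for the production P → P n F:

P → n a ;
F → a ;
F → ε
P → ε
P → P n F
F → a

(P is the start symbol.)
PREDICT(P → P n F) = (FIRST(RHS) \ {ε}) ∪ (FOLLOW(P) if ε ∈ FIRST(RHS), i.e. RHS ⇒* ε)
FIRST(P) = { 'n', ε }
FIRST(P n F) = { 'n' }
ε ∉ FIRST(P n F), so FOLLOW(P) is not added.
PREDICT(P → P n F) = { 'n' }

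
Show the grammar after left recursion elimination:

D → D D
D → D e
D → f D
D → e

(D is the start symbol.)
D → f D D'
D → e D'
D' → D D'
D' → e D'
D' → ε

D is directly left-recursive. The standard transformation for
  A → A α₁ | ... | A α_m | β₁ | ... | β_n
is
  A  → β₁ A' | ... | β_n A'
  A' → α₁ A' | ... | α_m A' | ε

D → f D becomes D → f D D'
D → e becomes D → e D'
D → D D becomes D' → D D'
D → D e becomes D' → e D'
Add D' → ε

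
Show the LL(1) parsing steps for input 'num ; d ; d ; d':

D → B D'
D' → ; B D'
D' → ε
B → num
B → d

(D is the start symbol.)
LL(1) parsing maintains a stack (initially the start symbol over $) and the input. At each step: if the stack top is a terminal, match it against the current input token; if it is a non-terminal N, replace it with the RHS of M[N, lookahead] (the unique production whose predict set contains the lookahead).

Stack is shown with the top on the left.

Stack     Input              Action
-----------------------------------
D $       num ; d ; d ; d $  output D → B D'
B D' $    num ; d ; d ; d $  output B → num
num D' $  num ; d ; d ; d $  match 'num'
D' $      ; d ; d ; d $      output D' → ; B D'
; B D' $  ; d ; d ; d $      match ';'
B D' $    d ; d ; d $        output B → d
d D' $    d ; d ; d $        match 'd'
D' $      ; d ; d $          output D' → ; B D'
; B D' $  ; d ; d $          match ';'
B D' $    d ; d $            output B → d
d D' $    d ; d $            match 'd'
D' $      ; d $              output D' → ; B D'
; B D' $  ; d $              match ';'
B D' $    d $                output B → d
d D' $    d $                match 'd'
D' $      $                  output D' → ε
$         $                  accept

The string is accepted.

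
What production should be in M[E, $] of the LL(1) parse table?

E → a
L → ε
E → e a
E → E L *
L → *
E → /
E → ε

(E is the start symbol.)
E → ε

To find M[E, $], we find productions for E where $ is in the predict set (PREDICT(N → α) = (FIRST(α) \ {ε}) ∪ (FOLLOW(N) if α ⇒* ε)).

Relevant sets:
  FIRST(E) = { '*', '/', 'a', 'e', ε }
  FIRST(L) = { '*', ε }
  FOLLOW(E) = { $, '*' }

E → a: PREDICT = { 'a' }
E → e a: PREDICT = { 'e' }
E → E L *: PREDICT = { '*', '/', 'a', 'e' }
E → /: PREDICT = { '/' }
E → ε: PREDICT = { $, '*' }
  $ is in predict set, so this production goes in M[E, $]

M[E, $] = E → ε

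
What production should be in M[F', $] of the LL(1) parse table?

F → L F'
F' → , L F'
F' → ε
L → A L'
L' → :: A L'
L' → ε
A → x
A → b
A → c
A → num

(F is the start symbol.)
F' → ε

To find M[F', $], we find productions for F' where $ is in the predict set (PREDICT(N → α) = (FIRST(α) \ {ε}) ∪ (FOLLOW(N) if α ⇒* ε)).

Relevant sets:
  FOLLOW(F') = { $ }

F' → , L F': PREDICT = { ',' }
F' → ε: PREDICT = { $ }
  $ is in predict set, so this production goes in M[F', $]

M[F', $] = F' → ε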